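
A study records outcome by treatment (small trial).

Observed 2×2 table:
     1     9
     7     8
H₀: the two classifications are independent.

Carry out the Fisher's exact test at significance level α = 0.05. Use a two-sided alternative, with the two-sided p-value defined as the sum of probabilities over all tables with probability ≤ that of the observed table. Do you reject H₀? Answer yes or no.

Margins: r₁=10, r₂=15, c₁=8, c₂=17, n=25
p_obs = C(10,1)·C(15,7)/C(25,8); sum pmf over tables with pmf ≤ p_obs
p-value (two-sided) = 0.08754
At α=0.05: p ≥ α → fail to reject H₀

reject H₀: no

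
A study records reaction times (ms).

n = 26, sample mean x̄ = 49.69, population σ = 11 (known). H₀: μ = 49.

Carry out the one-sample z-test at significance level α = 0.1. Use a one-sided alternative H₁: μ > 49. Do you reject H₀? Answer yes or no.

reject H₀: no

SE = σ/√n = 11/√26 = 2.1573
z = (x̄−μ₀)/SE = (49.69−49)/2.1573 = 0.3198
p-value (one-sided, H₁ greater) = 0.37454
At α=0.1: p ≥ α → fail to reject H₀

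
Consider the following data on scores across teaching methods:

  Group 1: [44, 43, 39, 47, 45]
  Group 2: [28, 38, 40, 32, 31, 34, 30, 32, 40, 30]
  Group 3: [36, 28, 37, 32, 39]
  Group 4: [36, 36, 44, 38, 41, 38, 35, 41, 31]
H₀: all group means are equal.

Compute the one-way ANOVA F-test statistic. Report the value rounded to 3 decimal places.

Group means [43.60, 33.50, 34.40, 37.78], grand mean 36.724
SSB = Σnᵢ(x̄ᵢ−x̄)² = 377.338; SSW = ΣΣ(x−x̄ᵢ)² = 402.456
MSB = 377.338/3 = 125.7792; MSW = 402.456/25 = 16.0982
F = MSB/MSW = 7.8132
df = (3, 25)

test statistic = 7.813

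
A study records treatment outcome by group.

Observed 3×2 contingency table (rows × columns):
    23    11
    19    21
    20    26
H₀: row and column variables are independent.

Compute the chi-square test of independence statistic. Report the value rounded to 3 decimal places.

test statistic = 4.990

Row totals [34, 40, 46], col totals [62, 58], n=120
χ² = (23−17.57)²/17.57 + (11−16.43)²/16.43 + (19−20.67)²/20.67 + (21−19.33)²/19.33 + (20−23.77)²/23.77 + (26−22.23)²/22.23 = 4.9901
df = 2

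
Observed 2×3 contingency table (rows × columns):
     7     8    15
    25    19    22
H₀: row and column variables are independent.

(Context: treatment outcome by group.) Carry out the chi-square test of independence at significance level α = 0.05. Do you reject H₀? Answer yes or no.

Row totals [30, 66], col totals [32, 27, 37], n=96
χ² = (7−10.00)²/10.00 + (8−8.44)²/8.44 + (15−11.56)²/11.56 + (25−22.00)²/22.00 + (19−18.56)²/18.56 + (22−25.44)²/25.44 = 2.8286
df = 2
p-value (upper-tail) = 0.24310
At α=0.05: p ≥ α → fail to reject H₀

reject H₀: no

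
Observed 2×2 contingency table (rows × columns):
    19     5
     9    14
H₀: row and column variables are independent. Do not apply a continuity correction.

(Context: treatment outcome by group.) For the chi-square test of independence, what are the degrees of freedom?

df = (r−1)(c−1) = (2−1)·(2−1) = 1

degrees of freedom = 1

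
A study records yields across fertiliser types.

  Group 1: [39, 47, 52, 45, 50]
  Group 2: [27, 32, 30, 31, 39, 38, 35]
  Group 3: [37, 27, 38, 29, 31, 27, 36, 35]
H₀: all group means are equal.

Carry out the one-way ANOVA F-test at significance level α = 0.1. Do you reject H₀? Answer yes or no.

reject H₀: yes

Group means [46.60, 33.14, 32.50], grand mean 36.250
SSB = Σnᵢ(x̄ᵢ−x̄)² = 715.693; SSW = ΣΣ(x−x̄ᵢ)² = 360.057
MSB = 715.693/2 = 357.8464; MSW = 360.057/17 = 21.1798
F = MSB/MSW = 16.8956
df = (2, 17)
p-value (upper-tail) = 0.00009
At α=0.1: p < α → reject H₀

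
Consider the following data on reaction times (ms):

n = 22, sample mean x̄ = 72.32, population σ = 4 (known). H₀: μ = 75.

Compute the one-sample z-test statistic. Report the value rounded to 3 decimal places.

SE = σ/√n = 4/√22 = 0.8528
z = (x̄−μ₀)/SE = (72.32−75)/0.8528 = -3.1426

test statistic = -3.143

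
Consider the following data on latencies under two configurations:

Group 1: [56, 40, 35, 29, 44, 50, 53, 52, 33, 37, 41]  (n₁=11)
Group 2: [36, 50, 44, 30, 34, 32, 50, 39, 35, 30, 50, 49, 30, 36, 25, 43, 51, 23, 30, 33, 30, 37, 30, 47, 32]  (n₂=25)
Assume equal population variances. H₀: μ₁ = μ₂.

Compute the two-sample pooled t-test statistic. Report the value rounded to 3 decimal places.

x̄₁=42.727, s₁=8.990, n₁=11
x̄₂=37.040, s₂=8.541, n₂=25
s_p² = [10·8.990² + 24·8.541²]/34 = 75.2689
SE = √(s_p²·(1/11+1/25)) = 3.1390
t = (42.727−37.040)/3.1390 = 1.8118
df = 34

test statistic = 1.812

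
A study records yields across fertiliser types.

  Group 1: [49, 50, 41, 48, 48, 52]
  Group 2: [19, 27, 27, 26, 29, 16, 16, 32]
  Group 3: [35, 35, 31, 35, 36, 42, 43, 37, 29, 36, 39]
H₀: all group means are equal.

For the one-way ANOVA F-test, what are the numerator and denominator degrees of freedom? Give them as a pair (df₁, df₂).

degrees of freedom = [2, 22]

k = 3 groups, N = 25 total
df = (k−1, N−k) = (3−1, 25−3) = (2, 22)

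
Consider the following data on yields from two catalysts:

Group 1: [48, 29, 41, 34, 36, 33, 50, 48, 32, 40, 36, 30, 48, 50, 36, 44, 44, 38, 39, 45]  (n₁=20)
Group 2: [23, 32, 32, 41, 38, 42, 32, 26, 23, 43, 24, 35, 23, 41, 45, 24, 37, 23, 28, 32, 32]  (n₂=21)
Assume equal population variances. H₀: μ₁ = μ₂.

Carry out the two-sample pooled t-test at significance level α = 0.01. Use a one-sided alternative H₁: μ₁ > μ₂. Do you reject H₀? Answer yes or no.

reject H₀: yes

x̄₁=40.050, s₁=6.778, n₁=20
x̄₂=32.190, s₂=7.501, n₂=21
s_p² = [19·6.778² + 20·7.501²]/39 = 51.2356
SE = √(s_p²·(1/20+1/21)) = 2.2364
t = (40.050−32.190)/2.2364 = 3.5143
df = 39
p-value (one-sided, H₁ greater) = 0.00057
At α=0.01: p < α → reject H₀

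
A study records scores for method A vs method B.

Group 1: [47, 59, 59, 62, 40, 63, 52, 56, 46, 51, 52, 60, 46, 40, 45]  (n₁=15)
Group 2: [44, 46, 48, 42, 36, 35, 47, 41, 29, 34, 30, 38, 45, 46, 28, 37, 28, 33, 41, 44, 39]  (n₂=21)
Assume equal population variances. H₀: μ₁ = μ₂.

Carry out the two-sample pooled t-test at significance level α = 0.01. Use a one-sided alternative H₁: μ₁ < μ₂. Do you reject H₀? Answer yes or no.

reject H₀: no

x̄₁=51.867, s₁=7.717, n₁=15
x̄₂=38.619, s₂=6.546, n₂=21
s_p² = [14·7.717² + 20·6.546²]/34 = 49.7261
SE = √(s_p²·(1/15+1/21)) = 2.3839
t = (51.867−38.619)/2.3839 = 5.5571
df = 34
p-value (one-sided, H₁ less) = 1.00000
At α=0.01: p ≥ α → fail to reject H₀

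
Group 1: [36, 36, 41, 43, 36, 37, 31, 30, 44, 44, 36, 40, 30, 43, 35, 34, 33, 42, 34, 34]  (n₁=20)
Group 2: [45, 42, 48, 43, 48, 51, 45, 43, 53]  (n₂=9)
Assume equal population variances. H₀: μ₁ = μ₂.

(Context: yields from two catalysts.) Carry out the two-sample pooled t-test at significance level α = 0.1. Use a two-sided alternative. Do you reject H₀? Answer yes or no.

x̄₁=36.950, s₁=4.617, n₁=20
x̄₂=46.444, s₂=3.812, n₂=9
s_p² = [19·4.617² + 8·3.812²]/27 = 19.3027
SE = √(s_p²·(1/20+1/9)) = 1.7635
t = (36.950−46.444)/1.7635 = -5.3839
df = 27
p-value (two-sided) = 0.00001
At α=0.1: p < α → reject H₀

reject H₀: yes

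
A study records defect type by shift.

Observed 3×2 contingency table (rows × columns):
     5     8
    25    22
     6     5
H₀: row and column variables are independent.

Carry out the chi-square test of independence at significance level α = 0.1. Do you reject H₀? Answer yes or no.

Row totals [13, 47, 11], col totals [36, 35], n=71
χ² = (5−6.59)²/6.59 + (8−6.41)²/6.41 + (25−23.83)²/23.83 + (22−23.17)²/23.17 + (6−5.58)²/5.58 + (5−5.42)²/5.42 = 0.9608
df = 2
p-value (upper-tail) = 0.61853
At α=0.1: p ≥ α → fail to reject H₀

reject H₀: no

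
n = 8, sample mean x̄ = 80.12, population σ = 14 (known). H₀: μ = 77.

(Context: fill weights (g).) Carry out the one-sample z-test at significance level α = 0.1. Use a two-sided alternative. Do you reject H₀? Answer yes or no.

SE = σ/√n = 14/√8 = 4.9497
z = (x̄−μ₀)/SE = (80.12−77)/4.9497 = 0.6303
p-value (two-sided) = 0.52848
At α=0.1: p ≥ α → fail to reject H₀

reject H₀: no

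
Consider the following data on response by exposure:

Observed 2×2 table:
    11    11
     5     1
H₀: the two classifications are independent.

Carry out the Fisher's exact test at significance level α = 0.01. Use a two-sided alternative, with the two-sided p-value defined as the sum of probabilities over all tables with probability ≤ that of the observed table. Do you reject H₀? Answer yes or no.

reject H₀: no

Margins: r₁=22, r₂=6, c₁=16, c₂=12, n=28
p_obs = C(22,11)·C(6,5)/C(28,16); sum pmf over tables with pmf ≤ p_obs
p-value (two-sided) = 0.19648
At α=0.01: p ≥ α → fail to reject H₀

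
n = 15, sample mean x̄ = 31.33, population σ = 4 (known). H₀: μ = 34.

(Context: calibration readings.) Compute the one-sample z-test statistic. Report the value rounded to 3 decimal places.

test statistic = -2.585

SE = σ/√n = 4/√15 = 1.0328
z = (x̄−μ₀)/SE = (31.33−34)/1.0328 = -2.5852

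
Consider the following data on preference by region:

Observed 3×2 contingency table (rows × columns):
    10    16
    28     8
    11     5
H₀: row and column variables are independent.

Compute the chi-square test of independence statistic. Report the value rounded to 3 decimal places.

test statistic = 10.294

Row totals [26, 36, 16], col totals [49, 29], n=78
χ² = (10−16.33)²/16.33 + (16−9.67)²/9.67 + (28−22.62)²/22.62 + (8−13.38)²/13.38 + (11−10.05)²/10.05 + (5−5.95)²/5.95 = 10.2943
df = 2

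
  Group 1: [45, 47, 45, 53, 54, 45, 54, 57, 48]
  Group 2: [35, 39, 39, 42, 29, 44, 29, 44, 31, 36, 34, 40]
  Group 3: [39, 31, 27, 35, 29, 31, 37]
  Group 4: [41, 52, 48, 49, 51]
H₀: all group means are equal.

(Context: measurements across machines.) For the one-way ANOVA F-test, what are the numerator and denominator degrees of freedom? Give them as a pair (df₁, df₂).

k = 4 groups, N = 33 total
df = (k−1, N−k) = (4−1, 33−4) = (3, 29)

degrees of freedom = [3, 29]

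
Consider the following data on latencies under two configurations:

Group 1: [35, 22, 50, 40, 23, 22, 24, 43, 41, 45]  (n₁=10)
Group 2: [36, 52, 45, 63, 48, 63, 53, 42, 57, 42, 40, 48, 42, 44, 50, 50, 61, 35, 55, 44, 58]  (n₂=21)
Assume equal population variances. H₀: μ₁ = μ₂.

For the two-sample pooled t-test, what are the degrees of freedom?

df = n₁ + n₂ − 2 = 10 + 21 − 2 = 29

degrees of freedom = 29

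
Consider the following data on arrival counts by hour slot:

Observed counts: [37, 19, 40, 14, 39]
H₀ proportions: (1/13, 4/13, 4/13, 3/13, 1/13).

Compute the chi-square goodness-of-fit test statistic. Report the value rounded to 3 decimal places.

n = 149; E_i = n·p_i = [11.46, 45.85, 45.85, 34.38, 11.46]
χ² = (37−11.46)²/11.46 + (19−45.85)²/45.85 + (40−45.85)²/45.85 + (14−34.38)²/34.38 + (39−11.46)²/11.46 = 151.6214
df = 4

test statistic = 151.621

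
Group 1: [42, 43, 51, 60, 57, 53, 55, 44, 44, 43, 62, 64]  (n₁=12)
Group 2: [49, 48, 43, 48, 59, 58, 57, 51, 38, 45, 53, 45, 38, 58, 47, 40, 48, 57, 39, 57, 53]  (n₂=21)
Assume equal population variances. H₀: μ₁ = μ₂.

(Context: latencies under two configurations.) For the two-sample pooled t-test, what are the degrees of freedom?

degrees of freedom = 31

df = n₁ + n₂ − 2 = 12 + 21 − 2 = 31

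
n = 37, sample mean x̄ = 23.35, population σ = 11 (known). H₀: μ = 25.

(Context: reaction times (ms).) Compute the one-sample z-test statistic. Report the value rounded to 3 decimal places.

SE = σ/√n = 11/√37 = 1.8084
z = (x̄−μ₀)/SE = (23.35−25)/1.8084 = -0.9124

test statistic = -0.912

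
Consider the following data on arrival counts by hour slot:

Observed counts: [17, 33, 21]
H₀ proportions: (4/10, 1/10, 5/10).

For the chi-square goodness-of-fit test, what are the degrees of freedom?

df = k − 1 = 3 − 1 = 2

degrees of freedom = 2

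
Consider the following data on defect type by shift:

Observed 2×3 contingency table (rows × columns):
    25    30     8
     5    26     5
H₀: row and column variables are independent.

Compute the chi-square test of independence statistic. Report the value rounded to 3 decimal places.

test statistic = 7.506

Row totals [63, 36], col totals [30, 56, 13], n=99
χ² = (25−19.09)²/19.09 + (30−35.64)²/35.64 + (8−8.27)²/8.27 + (5−10.91)²/10.91 + (26−20.36)²/20.36 + (5−4.73)²/4.73 = 7.5060
df = 2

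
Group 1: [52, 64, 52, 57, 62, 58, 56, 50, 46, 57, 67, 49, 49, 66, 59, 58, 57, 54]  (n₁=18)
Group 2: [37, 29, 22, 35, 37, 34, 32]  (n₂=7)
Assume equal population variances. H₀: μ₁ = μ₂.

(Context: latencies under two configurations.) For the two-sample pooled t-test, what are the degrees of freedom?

df = n₁ + n₂ − 2 = 18 + 7 − 2 = 23

degrees of freedom = 23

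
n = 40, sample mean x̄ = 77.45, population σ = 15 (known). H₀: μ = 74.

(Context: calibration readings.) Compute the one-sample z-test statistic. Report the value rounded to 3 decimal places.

SE = σ/√n = 15/√40 = 2.3717
z = (x̄−μ₀)/SE = (77.45−74)/2.3717 = 1.4546

test statistic = 1.455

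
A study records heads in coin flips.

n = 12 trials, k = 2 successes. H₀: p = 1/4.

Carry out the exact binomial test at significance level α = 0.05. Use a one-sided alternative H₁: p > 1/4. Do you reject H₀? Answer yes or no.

reject H₀: no

Exact binomial: n=12, k=2, p₀=1/4=0.2500
P(X≥2) from Σ C(n,i)·p₀^i·(1−p₀)^(n−i)
p-value (one-sided, H₁ greater) = 0.84162
At α=0.05: p ≥ α → fail to reject H₀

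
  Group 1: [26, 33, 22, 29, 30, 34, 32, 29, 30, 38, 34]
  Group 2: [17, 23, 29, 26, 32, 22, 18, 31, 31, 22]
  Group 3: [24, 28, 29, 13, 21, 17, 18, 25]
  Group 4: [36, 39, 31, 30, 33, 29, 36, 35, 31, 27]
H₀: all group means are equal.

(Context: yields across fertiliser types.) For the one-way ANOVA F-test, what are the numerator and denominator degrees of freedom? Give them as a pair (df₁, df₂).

degrees of freedom = [3, 35]

k = 4 groups, N = 39 total
df = (k−1, N−k) = (4−1, 39−4) = (3, 35)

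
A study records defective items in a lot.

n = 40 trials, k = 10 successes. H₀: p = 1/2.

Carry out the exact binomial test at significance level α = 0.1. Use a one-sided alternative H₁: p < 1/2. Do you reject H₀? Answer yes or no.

Exact binomial: n=40, k=10, p₀=1/2=0.5000
P(X≤10) from Σ C(n,i)·p₀^i·(1−p₀)^(n−i)
p-value (one-sided, H₁ less) = 0.00111
At α=0.1: p < α → reject H₀

reject H₀: yes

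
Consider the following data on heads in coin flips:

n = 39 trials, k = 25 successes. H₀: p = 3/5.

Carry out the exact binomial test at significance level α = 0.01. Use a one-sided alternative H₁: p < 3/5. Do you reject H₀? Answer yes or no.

Exact binomial: n=39, k=25, p₀=3/5=0.6000
P(X≤25) from Σ C(n,i)·p₀^i·(1−p₀)^(n−i)
p-value (one-sided, H₁ less) = 0.75165
At α=0.01: p ≥ α → fail to reject H₀

reject H₀: no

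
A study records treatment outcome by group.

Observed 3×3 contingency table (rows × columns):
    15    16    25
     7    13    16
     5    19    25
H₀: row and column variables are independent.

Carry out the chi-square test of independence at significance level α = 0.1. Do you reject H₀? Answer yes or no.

Row totals [56, 36, 49], col totals [27, 48, 66], n=141
χ² = (15−10.72)²/10.72 + (16−19.06)²/19.06 + (25−26.21)²/26.21 + (7−6.89)²/6.89 + (13−12.26)²/12.26 + (16−16.85)²/16.85 + (5−9.38)²/9.38 + (19−16.68)²/16.68 + (25−22.94)²/22.94 = 4.8994
df = 4
p-value (upper-tail) = 0.29777
At α=0.1: p ≥ α → fail to reject H₀

reject H₀: no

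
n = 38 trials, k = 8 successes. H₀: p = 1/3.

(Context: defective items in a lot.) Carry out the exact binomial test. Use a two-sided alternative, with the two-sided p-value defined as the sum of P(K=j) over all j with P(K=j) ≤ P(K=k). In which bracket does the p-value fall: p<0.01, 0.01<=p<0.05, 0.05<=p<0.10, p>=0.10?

p-value bracket: p>=0.10

Exact binomial: n=38, k=8, p₀=1/3=0.3333
P(X=j) = C(n,j)·p₀^j·(1−p₀)^(n−j); p = Σ P(X=j) over j with P(X=j) ≤ P(X=8)
p-value (two-sided) = 0.12280
→ bracket: p>=0.10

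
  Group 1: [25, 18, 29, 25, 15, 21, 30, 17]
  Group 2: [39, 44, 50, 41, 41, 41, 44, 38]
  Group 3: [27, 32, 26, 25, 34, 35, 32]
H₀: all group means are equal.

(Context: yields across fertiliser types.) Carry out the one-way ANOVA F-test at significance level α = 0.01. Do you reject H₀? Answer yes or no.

Group means [22.50, 42.25, 30.14], grand mean 31.696
SSB = Σnᵢ(x̄ᵢ−x̄)² = 1584.512; SSW = ΣΣ(x−x̄ᵢ)² = 418.357
MSB = 1584.512/2 = 792.2562; MSW = 418.357/20 = 20.9179
F = MSB/MSW = 37.8746
df = (2, 20)
p-value (upper-tail) = 0.00000
At α=0.01: p < α → reject H₀

reject H₀: yes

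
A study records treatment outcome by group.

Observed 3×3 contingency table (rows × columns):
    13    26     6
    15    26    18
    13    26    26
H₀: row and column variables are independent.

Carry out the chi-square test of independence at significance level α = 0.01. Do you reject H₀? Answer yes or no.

Row totals [45, 59, 65], col totals [41, 78, 50], n=169
χ² = (13−10.92)²/10.92 + (26−20.77)²/20.77 + (6−13.31)²/13.31 + (15−14.31)²/14.31 + (26−27.23)²/27.23 + (18−17.46)²/17.46 + (13−15.77)²/15.77 + (26−30.00)²/30.00 + (26−19.23)²/19.23 = 9.2403
df = 4
p-value (upper-tail) = 0.05537
At α=0.01: p ≥ α → fail to reject H₀

reject H₀: no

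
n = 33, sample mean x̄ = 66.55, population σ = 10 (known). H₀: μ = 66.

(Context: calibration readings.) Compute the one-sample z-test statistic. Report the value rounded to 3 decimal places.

SE = σ/√n = 10/√33 = 1.7408
z = (x̄−μ₀)/SE = (66.55−66)/1.7408 = 0.3160

test statistic = 0.316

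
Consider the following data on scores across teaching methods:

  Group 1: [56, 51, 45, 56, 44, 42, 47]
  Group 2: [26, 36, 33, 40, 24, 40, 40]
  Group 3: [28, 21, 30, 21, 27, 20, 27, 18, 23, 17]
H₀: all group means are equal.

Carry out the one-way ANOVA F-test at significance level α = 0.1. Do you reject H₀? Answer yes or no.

reject H₀: yes

Group means [48.71, 34.14, 23.20], grand mean 33.833
SSB = Σnᵢ(x̄ᵢ−x̄)² = 2681.448; SSW = ΣΣ(x−x̄ᵢ)² = 655.886
MSB = 2681.448/2 = 1340.7238; MSW = 655.886/21 = 31.2327
F = MSB/MSW = 42.9270
df = (2, 21)
p-value (upper-tail) = 0.00000
At α=0.1: p < α → reject H₀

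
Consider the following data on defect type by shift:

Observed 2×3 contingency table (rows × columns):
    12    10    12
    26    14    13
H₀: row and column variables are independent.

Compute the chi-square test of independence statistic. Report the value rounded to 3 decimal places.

Row totals [34, 53], col totals [38, 24, 25], n=87
χ² = (12−14.85)²/14.85 + (10−9.38)²/9.38 + (12−9.77)²/9.77 + (26−23.15)²/23.15 + (14−14.62)²/14.62 + (13−15.23)²/15.23 = 1.8010
df = 2

test statistic = 1.801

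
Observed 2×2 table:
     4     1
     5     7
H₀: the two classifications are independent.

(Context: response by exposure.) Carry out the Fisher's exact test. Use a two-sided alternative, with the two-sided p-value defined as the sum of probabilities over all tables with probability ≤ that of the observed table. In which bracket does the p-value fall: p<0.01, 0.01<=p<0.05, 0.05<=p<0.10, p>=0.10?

p-value bracket: p>=0.10

Margins: r₁=5, r₂=12, c₁=9, c₂=8, n=17
p_obs = C(5,4)·C(12,5)/C(17,9); sum pmf over tables with pmf ≤ p_obs
p-value (two-sided) = 0.29412
→ bracket: p>=0.10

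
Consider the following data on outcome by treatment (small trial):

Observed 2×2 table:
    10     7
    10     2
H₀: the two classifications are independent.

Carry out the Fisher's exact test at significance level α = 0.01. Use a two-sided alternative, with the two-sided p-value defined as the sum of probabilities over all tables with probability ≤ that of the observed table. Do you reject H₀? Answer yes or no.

Margins: r₁=17, r₂=12, c₁=20, c₂=9, n=29
p_obs = C(17,10)·C(12,10)/C(29,20); sum pmf over tables with pmf ≤ p_obs
p-value (two-sided) = 0.23408
At α=0.01: p ≥ α → fail to reject H₀

reject H₀: no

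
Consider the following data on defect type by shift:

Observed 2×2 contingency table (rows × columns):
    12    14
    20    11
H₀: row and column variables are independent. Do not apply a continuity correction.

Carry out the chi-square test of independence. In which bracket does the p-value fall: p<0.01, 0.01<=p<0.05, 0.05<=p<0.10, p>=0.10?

p-value bracket: p>=0.10

Row totals [26, 31], col totals [32, 25], n=57
χ² = (12−14.60)²/14.60 + (14−11.40)²/11.40 + (20−17.40)²/17.40 + (11−13.60)²/13.60 = 1.9363
df = 1
p-value (upper-tail) = 0.16407
→ bracket: p>=0.10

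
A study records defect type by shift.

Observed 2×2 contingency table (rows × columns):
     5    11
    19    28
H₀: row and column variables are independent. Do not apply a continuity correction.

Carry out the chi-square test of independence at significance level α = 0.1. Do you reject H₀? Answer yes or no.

Row totals [16, 47], col totals [24, 39], n=63
χ² = (5−6.10)²/6.10 + (11−9.90)²/9.90 + (19−17.90)²/17.90 + (28−29.10)²/29.10 = 0.4261
df = 1
p-value (upper-tail) = 0.51389
At α=0.1: p ≥ α → fail to reject H₀

reject H₀: no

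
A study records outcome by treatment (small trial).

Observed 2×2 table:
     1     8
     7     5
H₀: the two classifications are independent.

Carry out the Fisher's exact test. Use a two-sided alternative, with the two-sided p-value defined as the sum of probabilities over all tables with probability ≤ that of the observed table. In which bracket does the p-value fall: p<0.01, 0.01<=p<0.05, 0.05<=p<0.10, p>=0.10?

Margins: r₁=9, r₂=12, c₁=8, c₂=13, n=21
p_obs = C(9,1)·C(12,7)/C(21,8); sum pmf over tables with pmf ≤ p_obs
p-value (two-sided) = 0.06687
→ bracket: 0.05<=p<0.10

p-value bracket: 0.05<=p<0.10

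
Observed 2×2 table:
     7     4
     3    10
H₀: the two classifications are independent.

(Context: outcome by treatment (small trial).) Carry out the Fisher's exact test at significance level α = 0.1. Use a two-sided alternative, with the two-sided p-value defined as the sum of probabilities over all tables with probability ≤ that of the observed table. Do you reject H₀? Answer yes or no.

Margins: r₁=11, r₂=13, c₁=10, c₂=14, n=24
p_obs = C(11,7)·C(13,3)/C(24,10); sum pmf over tables with pmf ≤ p_obs
p-value (two-sided) = 0.09530
At α=0.1: p < α → reject H₀

reject H₀: yes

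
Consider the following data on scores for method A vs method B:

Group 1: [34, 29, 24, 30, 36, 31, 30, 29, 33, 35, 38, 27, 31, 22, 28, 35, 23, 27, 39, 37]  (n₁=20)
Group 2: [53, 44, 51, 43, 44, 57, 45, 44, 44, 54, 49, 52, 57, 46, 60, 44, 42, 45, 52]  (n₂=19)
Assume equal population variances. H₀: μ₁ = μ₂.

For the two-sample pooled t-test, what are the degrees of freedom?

degrees of freedom = 37

df = n₁ + n₂ − 2 = 20 + 19 − 2 = 37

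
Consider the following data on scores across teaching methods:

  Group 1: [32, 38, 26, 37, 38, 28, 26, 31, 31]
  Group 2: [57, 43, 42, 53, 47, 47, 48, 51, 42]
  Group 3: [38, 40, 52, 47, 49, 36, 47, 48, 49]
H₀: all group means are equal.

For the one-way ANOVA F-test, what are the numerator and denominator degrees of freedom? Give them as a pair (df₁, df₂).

degrees of freedom = [2, 24]

k = 3 groups, N = 27 total
df = (k−1, N−k) = (3−1, 27−3) = (2, 24)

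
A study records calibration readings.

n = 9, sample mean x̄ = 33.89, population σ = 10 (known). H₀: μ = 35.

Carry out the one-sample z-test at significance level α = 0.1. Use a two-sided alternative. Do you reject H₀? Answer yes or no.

SE = σ/√n = 10/√9 = 3.3333
z = (x̄−μ₀)/SE = (33.89−35)/3.3333 = -0.3330
p-value (two-sided) = 0.73913
At α=0.1: p ≥ α → fail to reject H₀

reject H₀: no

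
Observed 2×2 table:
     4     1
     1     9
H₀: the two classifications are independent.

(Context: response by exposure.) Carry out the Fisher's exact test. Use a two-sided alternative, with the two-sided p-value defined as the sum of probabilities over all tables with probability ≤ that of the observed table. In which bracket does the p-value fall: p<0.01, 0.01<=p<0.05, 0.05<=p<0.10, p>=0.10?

Margins: r₁=5, r₂=10, c₁=5, c₂=10, n=15
p_obs = C(5,4)·C(10,1)/C(15,5); sum pmf over tables with pmf ≤ p_obs
p-value (two-sided) = 0.01698
→ bracket: 0.01<=p<0.05

p-value bracket: 0.01<=p<0.05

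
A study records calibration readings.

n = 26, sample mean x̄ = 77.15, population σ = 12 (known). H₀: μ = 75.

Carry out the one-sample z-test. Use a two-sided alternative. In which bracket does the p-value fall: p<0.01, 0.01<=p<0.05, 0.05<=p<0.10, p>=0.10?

p-value bracket: p>=0.10

SE = σ/√n = 12/√26 = 2.3534
z = (x̄−μ₀)/SE = (77.15−75)/2.3534 = 0.9136
p-value (two-sided) = 0.36094
→ bracket: p>=0.10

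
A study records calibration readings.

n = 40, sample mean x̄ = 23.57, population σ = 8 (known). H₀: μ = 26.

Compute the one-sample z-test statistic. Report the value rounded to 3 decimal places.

SE = σ/√n = 8/√40 = 1.2649
z = (x̄−μ₀)/SE = (23.57−26)/1.2649 = -1.9211

test statistic = -1.921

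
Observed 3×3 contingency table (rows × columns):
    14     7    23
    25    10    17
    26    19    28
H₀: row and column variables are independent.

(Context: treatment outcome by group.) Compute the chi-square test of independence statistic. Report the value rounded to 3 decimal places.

Row totals [44, 52, 73], col totals [65, 36, 68], n=169
χ² = (14−16.92)²/16.92 + (7−9.37)²/9.37 + (23−17.70)²/17.70 + (25−20.00)²/20.00 + (10−11.08)²/11.08 + (17−20.92)²/20.92 + (26−28.08)²/28.08 + (19−15.55)²/15.55 + (28−29.37)²/29.37 = 5.7631
df = 4

test statistic = 5.763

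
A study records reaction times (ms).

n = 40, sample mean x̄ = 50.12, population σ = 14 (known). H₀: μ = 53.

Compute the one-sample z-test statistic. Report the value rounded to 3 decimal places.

test statistic = -1.301

SE = σ/√n = 14/√40 = 2.2136
z = (x̄−μ₀)/SE = (50.12−53)/2.2136 = -1.3011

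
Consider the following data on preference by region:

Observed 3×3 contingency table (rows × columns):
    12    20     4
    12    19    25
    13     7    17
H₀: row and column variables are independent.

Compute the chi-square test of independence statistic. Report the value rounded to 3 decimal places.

Row totals [36, 56, 37], col totals [37, 46, 46], n=129
χ² = (12−10.33)²/10.33 + (20−12.84)²/12.84 + (4−12.84)²/12.84 + (12−16.06)²/16.06 + (19−19.97)²/19.97 + (25−19.97)²/19.97 + (13−10.61)²/10.61 + (7−13.19)²/13.19 + (17−13.19)²/13.19 = 17.2364
df = 4

test statistic = 17.236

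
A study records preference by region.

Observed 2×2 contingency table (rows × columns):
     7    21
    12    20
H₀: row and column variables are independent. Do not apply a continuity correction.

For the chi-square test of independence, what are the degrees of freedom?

df = (r−1)(c−1) = (2−1)·(2−1) = 1

degrees of freedom = 1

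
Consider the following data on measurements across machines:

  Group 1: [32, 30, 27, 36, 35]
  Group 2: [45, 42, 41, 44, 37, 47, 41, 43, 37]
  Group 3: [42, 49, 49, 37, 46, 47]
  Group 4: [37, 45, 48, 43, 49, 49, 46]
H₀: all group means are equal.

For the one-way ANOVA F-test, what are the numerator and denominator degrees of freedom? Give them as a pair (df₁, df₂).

k = 4 groups, N = 27 total
df = (k−1, N−k) = (4−1, 27−4) = (3, 23)

degrees of freedom = [3, 23]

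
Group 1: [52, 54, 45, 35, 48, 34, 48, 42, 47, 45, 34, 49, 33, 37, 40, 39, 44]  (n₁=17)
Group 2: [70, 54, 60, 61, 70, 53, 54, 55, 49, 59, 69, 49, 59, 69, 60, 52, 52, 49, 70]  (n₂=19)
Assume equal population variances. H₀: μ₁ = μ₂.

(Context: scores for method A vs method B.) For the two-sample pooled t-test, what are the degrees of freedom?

df = n₁ + n₂ − 2 = 17 + 19 − 2 = 34

degrees of freedom = 34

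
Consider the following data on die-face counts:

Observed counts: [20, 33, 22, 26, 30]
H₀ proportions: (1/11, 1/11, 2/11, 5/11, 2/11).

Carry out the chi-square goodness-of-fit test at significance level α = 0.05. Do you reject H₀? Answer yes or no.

reject H₀: yes

n = 131; E_i = n·p_i = [11.91, 11.91, 23.82, 59.55, 23.82]
χ² = (20−11.91)²/11.91 + (33−11.91)²/11.91 + (22−23.82)²/23.82 + (26−59.55)²/59.55 + (30−23.82)²/23.82 = 63.4901
df = 4
p-value (upper-tail) = 0.00000
At α=0.05: p < α → reject H₀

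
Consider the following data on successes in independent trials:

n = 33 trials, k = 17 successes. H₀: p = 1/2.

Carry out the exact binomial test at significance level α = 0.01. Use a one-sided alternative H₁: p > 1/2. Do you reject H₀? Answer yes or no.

Exact binomial: n=33, k=17, p₀=1/2=0.5000
P(X≥17) from Σ C(n,i)·p₀^i·(1−p₀)^(n−i)
p-value (one-sided, H₁ greater) = 0.50000
At α=0.01: p ≥ α → fail to reject H₀

reject H₀: no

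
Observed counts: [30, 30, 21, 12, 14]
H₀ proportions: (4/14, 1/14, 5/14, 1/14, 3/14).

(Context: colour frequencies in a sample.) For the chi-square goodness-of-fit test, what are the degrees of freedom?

degrees of freedom = 4

df = k − 1 = 5 − 1 = 4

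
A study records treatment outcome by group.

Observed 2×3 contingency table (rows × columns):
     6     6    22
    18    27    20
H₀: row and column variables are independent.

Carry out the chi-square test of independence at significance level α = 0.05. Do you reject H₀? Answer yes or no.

reject H₀: yes

Row totals [34, 65], col totals [24, 33, 42], n=99
χ² = (6−8.24)²/8.24 + (6−11.33)²/11.33 + (22−14.42)²/14.42 + (18−15.76)²/15.76 + (27−21.67)²/21.67 + (20−27.58)²/27.58 = 10.8119
df = 2
p-value (upper-tail) = 0.00449
At α=0.05: p < α → reject H₀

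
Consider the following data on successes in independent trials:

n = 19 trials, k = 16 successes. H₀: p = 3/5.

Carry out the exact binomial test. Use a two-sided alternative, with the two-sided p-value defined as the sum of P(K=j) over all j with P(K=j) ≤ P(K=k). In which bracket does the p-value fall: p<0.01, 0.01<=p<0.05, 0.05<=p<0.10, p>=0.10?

p-value bracket: 0.01<=p<0.05

Exact binomial: n=19, k=16, p₀=3/5=0.6000
P(X=j) = C(n,j)·p₀^j·(1−p₀)^(n−j); p = Σ P(X=j) over j with P(X=j) ≤ P(X=16)
p-value (two-sided) = 0.03452
→ bracket: 0.01<=p<0.05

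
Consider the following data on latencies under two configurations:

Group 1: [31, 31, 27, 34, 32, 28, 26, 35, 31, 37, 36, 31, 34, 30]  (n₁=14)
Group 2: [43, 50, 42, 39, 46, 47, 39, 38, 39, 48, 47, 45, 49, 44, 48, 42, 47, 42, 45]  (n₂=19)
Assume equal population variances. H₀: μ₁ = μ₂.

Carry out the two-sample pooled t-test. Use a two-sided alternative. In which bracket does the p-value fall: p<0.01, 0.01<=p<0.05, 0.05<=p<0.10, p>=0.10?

p-value bracket: p<0.01

x̄₁=31.643, s₁=3.296, n₁=14
x̄₂=44.211, s₂=3.720, n₂=19
s_p² = [13·3.296² + 18·3.720²]/31 = 12.5927
SE = √(s_p²·(1/14+1/19)) = 1.2499
t = (31.643−44.211)/1.2499 = -10.0550
df = 31
p-value (two-sided) = 0.00000
→ bracket: p<0.01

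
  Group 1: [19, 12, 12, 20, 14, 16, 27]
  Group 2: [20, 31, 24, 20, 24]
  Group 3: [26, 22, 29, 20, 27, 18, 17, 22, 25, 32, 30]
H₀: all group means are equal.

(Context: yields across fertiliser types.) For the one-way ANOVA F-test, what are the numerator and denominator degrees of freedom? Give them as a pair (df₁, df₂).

k = 3 groups, N = 23 total
df = (k−1, N−k) = (3−1, 23−3) = (2, 20)

degrees of freedom = [2, 20]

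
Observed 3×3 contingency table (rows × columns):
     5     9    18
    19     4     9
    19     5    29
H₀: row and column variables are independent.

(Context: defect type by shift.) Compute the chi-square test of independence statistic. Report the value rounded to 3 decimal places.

Row totals [32, 32, 53], col totals [43, 18, 56], n=117
χ² = (5−11.76)²/11.76 + (9−4.92)²/4.92 + (18−15.32)²/15.32 + (19−11.76)²/11.76 + (4−4.92)²/4.92 + (9−15.32)²/15.32 + (19−19.48)²/19.48 + (5−8.15)²/8.15 + (29−25.37)²/25.37 = 16.7187
df = 4

test statistic = 16.719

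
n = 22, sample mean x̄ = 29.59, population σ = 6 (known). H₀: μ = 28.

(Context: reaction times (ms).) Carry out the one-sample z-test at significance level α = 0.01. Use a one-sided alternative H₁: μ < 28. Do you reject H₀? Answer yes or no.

SE = σ/√n = 6/√22 = 1.2792
z = (x̄−μ₀)/SE = (29.59−28)/1.2792 = 1.2430
p-value (one-sided, H₁ less) = 0.89306
At α=0.01: p ≥ α → fail to reject H₀

reject H₀: no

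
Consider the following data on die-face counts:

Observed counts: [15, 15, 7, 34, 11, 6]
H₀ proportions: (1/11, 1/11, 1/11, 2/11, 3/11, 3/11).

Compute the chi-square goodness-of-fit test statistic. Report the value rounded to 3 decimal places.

test statistic = 53.167

n = 88; E_i = n·p_i = [8.00, 8.00, 8.00, 16.00, 24.00, 24.00]
χ² = (15−8.00)²/8.00 + (15−8.00)²/8.00 + (7−8.00)²/8.00 + (34−16.00)²/16.00 + (11−24.00)²/24.00 + (6−24.00)²/24.00 = 53.1667
df = 5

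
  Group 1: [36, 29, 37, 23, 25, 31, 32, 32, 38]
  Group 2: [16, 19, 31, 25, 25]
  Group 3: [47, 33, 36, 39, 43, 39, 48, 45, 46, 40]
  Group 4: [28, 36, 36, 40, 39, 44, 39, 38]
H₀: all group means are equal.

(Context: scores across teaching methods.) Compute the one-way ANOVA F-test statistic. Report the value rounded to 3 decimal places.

Group means [31.44, 23.20, 41.60, 37.50], grand mean 34.844
SSB = Σnᵢ(x̄ᵢ−x̄)² = 1294.797; SSW = ΣΣ(x−x̄ᵢ)² = 723.422
MSB = 1294.797/3 = 431.5988; MSW = 723.422/28 = 25.8365
F = MSB/MSW = 16.7050
df = (3, 28)

test statistic = 16.705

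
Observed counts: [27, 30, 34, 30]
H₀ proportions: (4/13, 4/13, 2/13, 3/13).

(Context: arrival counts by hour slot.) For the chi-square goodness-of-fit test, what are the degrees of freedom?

degrees of freedom = 3

df = k − 1 = 4 − 1 = 3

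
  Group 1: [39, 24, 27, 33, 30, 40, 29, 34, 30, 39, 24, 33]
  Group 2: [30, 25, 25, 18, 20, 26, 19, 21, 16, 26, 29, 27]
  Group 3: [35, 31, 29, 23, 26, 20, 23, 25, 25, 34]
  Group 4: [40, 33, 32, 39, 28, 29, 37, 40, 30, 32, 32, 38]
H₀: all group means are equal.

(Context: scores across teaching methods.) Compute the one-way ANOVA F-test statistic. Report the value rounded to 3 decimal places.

test statistic = 11.393

Group means [31.83, 23.50, 27.10, 34.17], grand mean 29.239
SSB = Σnᵢ(x̄ᵢ−x̄)² = 813.136; SSW = ΣΣ(x−x̄ᵢ)² = 999.233
MSB = 813.136/3 = 271.0454; MSW = 999.233/42 = 23.7913
F = MSB/MSW = 11.3926
df = (3, 42)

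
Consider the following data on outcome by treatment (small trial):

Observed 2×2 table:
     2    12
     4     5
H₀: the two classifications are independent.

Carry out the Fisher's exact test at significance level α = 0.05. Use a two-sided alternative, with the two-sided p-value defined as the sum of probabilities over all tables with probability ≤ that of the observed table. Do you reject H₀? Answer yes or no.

Margins: r₁=14, r₂=9, c₁=6, c₂=17, n=23
p_obs = C(14,2)·C(9,4)/C(23,6); sum pmf over tables with pmf ≤ p_obs
p-value (two-sided) = 0.16164
At α=0.05: p ≥ α → fail to reject H₀

reject H₀: no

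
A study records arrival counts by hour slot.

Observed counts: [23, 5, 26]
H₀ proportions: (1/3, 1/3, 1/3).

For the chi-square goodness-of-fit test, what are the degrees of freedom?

df = k − 1 = 3 − 1 = 2

degrees of freedom = 2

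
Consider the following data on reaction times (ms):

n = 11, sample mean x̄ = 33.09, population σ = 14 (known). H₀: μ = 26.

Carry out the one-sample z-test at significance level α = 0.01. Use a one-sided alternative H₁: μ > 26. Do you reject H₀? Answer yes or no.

SE = σ/√n = 14/√11 = 4.2212
z = (x̄−μ₀)/SE = (33.09−26)/4.2212 = 1.6796
p-value (one-sided, H₁ greater) = 0.04651
At α=0.01: p ≥ α → fail to reject H₀

reject H₀: no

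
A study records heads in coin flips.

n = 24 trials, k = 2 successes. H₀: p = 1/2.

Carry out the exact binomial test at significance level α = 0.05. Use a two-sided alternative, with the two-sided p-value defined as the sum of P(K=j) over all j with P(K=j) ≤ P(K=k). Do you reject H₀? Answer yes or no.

reject H₀: yes

Exact binomial: n=24, k=2, p₀=1/2=0.5000
P(X=j) = C(n,j)·p₀^j·(1−p₀)^(n−j); p = Σ P(X=j) over j with P(X=j) ≤ P(X=2)
p-value (two-sided) = 0.00004
At α=0.05: p < α → reject H₀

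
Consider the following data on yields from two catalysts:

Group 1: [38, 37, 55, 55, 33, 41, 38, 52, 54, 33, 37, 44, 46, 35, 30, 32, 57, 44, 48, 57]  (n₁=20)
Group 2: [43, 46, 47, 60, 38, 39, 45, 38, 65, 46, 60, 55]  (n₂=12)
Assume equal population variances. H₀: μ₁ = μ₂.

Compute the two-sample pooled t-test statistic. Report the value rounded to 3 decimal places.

test statistic = -1.547

x̄₁=43.300, s₁=9.166, n₁=20
x̄₂=48.500, s₂=9.279, n₂=12
s_p² = [19·9.166² + 11·9.279²]/30 = 84.7733
SE = √(s_p²·(1/20+1/12)) = 3.3620
t = (43.300−48.500)/3.3620 = -1.5467
df = 30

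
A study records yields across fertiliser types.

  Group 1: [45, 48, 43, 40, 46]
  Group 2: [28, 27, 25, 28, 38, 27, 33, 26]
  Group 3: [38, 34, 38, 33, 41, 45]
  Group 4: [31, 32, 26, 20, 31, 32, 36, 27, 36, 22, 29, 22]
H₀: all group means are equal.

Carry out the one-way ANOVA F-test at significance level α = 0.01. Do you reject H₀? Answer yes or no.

Group means [44.40, 29.00, 38.17, 28.67], grand mean 33.129
SSB = Σnᵢ(x̄ᵢ−x̄)² = 1162.784; SSW = ΣΣ(x−x̄ᵢ)² = 582.700
MSB = 1162.784/3 = 387.5946; MSW = 582.700/27 = 21.5815
F = MSB/MSW = 17.9596
df = (3, 27)
p-value (upper-tail) = 0.00000
At α=0.01: p < α → reject H₀

reject H₀: yes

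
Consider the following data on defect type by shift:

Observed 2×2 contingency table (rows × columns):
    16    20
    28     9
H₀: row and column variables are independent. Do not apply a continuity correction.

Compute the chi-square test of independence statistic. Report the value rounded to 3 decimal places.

test statistic = 7.433

Row totals [36, 37], col totals [44, 29], n=73
χ² = (16−21.70)²/21.70 + (20−14.30)²/14.30 + (28−22.30)²/22.30 + (9−14.70)²/14.70 = 7.4328
df = 1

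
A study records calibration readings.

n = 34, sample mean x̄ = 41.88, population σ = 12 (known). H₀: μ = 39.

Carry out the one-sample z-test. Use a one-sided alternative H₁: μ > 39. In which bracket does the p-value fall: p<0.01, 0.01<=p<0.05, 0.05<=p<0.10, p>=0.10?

SE = σ/√n = 12/√34 = 2.0580
z = (x̄−μ₀)/SE = (41.88−39)/2.0580 = 1.3994
p-value (one-sided, H₁ greater) = 0.08084
→ bracket: 0.05<=p<0.10

p-value bracket: 0.05<=p<0.10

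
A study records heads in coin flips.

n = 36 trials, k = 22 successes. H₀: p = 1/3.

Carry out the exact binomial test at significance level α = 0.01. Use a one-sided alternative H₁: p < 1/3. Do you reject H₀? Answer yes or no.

Exact binomial: n=36, k=22, p₀=1/3=0.3333
P(X≤22) from Σ C(n,i)·p₀^i·(1−p₀)^(n−i)
p-value (one-sided, H₁ less) = 0.99983
At α=0.01: p ≥ α → fail to reject H₀

reject H₀: no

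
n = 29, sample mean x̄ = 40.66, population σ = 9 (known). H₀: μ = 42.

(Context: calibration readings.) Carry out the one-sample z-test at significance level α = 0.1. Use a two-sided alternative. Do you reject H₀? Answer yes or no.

reject H₀: no

SE = σ/√n = 9/√29 = 1.6713
z = (x̄−μ₀)/SE = (40.66−42)/1.6713 = -0.8018
p-value (two-sided) = 0.42267
At α=0.1: p ≥ α → fail to reject H₀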